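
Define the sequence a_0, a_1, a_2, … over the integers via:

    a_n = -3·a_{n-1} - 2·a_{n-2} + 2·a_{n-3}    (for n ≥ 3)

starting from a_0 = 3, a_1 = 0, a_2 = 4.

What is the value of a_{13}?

-402

a_3 = -3·4 + -2·0 + 2·3 = -6
a_4 = -3·-6 + -2·4 + 2·0 = 10
a_5 = -3·10 + -2·-6 + 2·4 = -10
a_6 = -3·-10 + -2·10 + 2·-6 = -2
a_7 = -3·-2 + -2·-10 + 2·10 = 46
a_8 = -3·46 + -2·-2 + 2·-10 = -154
a_9 = -3·-154 + -2·46 + 2·-2 = 366
a_10 = -3·366 + -2·-154 + 2·46 = -698
a_11 = -3·-698 + -2·366 + 2·-154 = 1054
a_12 = -3·1054 + -2·-698 + 2·366 = -1034
a_13 = -3·-1034 + -2·1054 + 2·-698 = -402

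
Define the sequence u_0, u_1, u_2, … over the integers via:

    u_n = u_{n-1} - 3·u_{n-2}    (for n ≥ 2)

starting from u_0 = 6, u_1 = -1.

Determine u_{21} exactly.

u_2 = 1·-1 + -3·6 = -19
u_3 = 1·-19 + -3·-1 = -16
u_4 = 1·-16 + -3·-19 = 41
u_5 = 1·41 + -3·-16 = 89
u_6 = 1·89 + -3·41 = -34
u_7 = 1·-34 + -3·89 = -301
u_8 = 1·-301 + -3·-34 = -199
u_9 = 1·-199 + -3·-301 = 704
u_10 = 1·704 + -3·-199 = 1301
u_11 = 1·1301 + -3·704 = -811
u_12 = 1·-811 + -3·1301 = -4714
u_13 = 1·-4714 + -3·-811 = -2281
u_14 = 1·-2281 + -3·-4714 = 11861
u_15 = 1·11861 + -3·-2281 = 18704
u_16 = 1·18704 + -3·11861 = -16879
u_17 = 1·-16879 + -3·18704 = -72991
u_18 = 1·-72991 + -3·-16879 = -22354
u_19 = 1·-22354 + -3·-72991 = 196619
u_20 = 1·196619 + -3·-22354 = 263681
u_21 = 1·263681 + -3·196619 = -326176

-326176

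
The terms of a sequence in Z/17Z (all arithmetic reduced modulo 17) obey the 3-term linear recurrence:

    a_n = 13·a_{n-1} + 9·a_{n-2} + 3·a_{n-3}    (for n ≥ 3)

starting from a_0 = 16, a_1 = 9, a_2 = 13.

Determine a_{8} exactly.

a_3 = 13·13 + 9·9 + 3·16 = 9
a_4 = 13·9 + 9·13 + 3·9 = 6
a_5 = 13·6 + 9·9 + 3·13 = 11
a_6 = 13·11 + 9·6 + 3·9 = 3
a_7 = 13·3 + 9·11 + 3·6 = 3
a_8 = 13·3 + 9·3 + 3·11 = 14

14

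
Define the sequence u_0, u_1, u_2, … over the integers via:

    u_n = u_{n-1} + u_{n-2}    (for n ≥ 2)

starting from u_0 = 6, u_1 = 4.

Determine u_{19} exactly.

32228

u_2 = 1·4 + 1·6 = 10
u_3 = 1·10 + 1·4 = 14
u_4 = 1·14 + 1·10 = 24
u_5 = 1·24 + 1·14 = 38
u_6 = 1·38 + 1·24 = 62
u_7 = 1·62 + 1·38 = 100
u_8 = 1·100 + 1·62 = 162
u_9 = 1·162 + 1·100 = 262
u_10 = 1·262 + 1·162 = 424
u_11 = 1·424 + 1·262 = 686
u_12 = 1·686 + 1·424 = 1110
u_13 = 1·1110 + 1·686 = 1796
u_14 = 1·1796 + 1·1110 = 2906
u_15 = 1·2906 + 1·1796 = 4702
u_16 = 1·4702 + 1·2906 = 7608
u_17 = 1·7608 + 1·4702 = 12310
u_18 = 1·12310 + 1·7608 = 19918
u_19 = 1·19918 + 1·12310 = 32228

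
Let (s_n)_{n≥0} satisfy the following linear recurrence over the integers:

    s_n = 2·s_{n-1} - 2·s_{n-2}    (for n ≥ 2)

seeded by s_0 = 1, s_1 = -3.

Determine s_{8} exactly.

16

s_2 = 2·-3 + -2·1 = -8
s_3 = 2·-8 + -2·-3 = -10
s_4 = 2·-10 + -2·-8 = -4
s_5 = 2·-4 + -2·-10 = 12
s_6 = 2·12 + -2·-4 = 32
s_7 = 2·32 + -2·12 = 40
s_8 = 2·40 + -2·32 = 16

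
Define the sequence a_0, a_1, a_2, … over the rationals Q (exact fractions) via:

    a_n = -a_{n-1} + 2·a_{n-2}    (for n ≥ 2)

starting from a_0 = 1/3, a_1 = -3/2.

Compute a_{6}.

a_2 = -1·-3/2 + 2·1/3 = 13/6
a_3 = -1·13/6 + 2·-3/2 = -31/6
a_4 = -1·-31/6 + 2·13/6 = 19/2
a_5 = -1·19/2 + 2·-31/6 = -119/6
a_6 = -1·-119/6 + 2·19/2 = 233/6

233/6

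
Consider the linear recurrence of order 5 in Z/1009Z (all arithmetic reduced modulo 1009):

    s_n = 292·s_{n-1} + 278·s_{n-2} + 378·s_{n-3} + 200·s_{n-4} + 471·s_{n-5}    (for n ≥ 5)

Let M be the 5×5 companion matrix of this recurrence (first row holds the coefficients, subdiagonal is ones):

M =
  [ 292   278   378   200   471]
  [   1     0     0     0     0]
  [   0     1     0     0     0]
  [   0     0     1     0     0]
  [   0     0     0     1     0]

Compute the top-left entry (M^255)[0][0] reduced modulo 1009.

(M^255)[0][0] is the top entry after applying M 255 times to the unit state (1, 0, 0, 0, 0). Equivalently it is h_{259} for the auxiliary sequence (h_n) obeying the same recurrence with h_4 = 1 and h_i = 0 for 0 ≤ i < 4:
h_5 = 292·1 + 278·0 + 378·0 + 200·0 + 471·0 = 292
h_6 = 292·292 + 278·1 + 378·0 + 200·0 + 471·0 = 786
h_7 = 292·786 + 278·292 + 378·1 + 200·0 + 471·0 = 294
h_8 = 292·294 + 278·786 + 378·292 + 200·1 + 471·0 = 233
h_9 = 292·233 + 278·294 + 378·786 + 200·292 + 471·1 = 238
h_10 = 292·238 + 278·233 + 378·294 + 200·786 + 471·292 = 319
Continuing the recurrence:
  h_11 = 362;  h_12 = 239;  h_13 = 353;  h_14 = 959;  h_15 = 997;  h_16 = 353
  h_17 = 660;  h_18 = 639;  h_19 = 295;  h_20 = 53;  h_21 = 612;  h_22 = 984
  h_23 = 1006;  h_24 = 734;  h_25 = 275;  h_26 = 421;  h_27 = 319;  h_28 = 428
  h_29 = 616;  h_30 = 520;  h_31 = 303;  h_32 = 478;  h_33 = 516;  h_34 = 161
  h_35 = 634;  h_36 = 334;  h_37 = 63;  h_38 = 556;  h_39 = 213;  h_40 = 592
  h_41 = 706;  h_42 = 841;  h_43 = 443;  h_44 = 176;  h_45 = 340;  h_46 = 107
  h_47 = 973;  h_48 = 115;  h_49 = 1006;  h_50 = 253;  h_51 = 287;  h_52 = 635
  h_53 = 715;  h_54 = 141;  h_55 = 685;  h_56 = 789;  h_57 = 29;  h_58 = 109
  h_59 = 719;  h_60 = 122;  h_61 = 295;  h_62 = 490;  h_63 = 187;  h_64 = 452
  h_65 = 323;  h_66 = 905;  h_67 = 26;  h_68 = 767;  h_69 = 187;  h_70 = 346
  h_71 = 605;  h_72 = 644;  h_73 = 790;  h_74 = 587;  h_75 = 232;  h_76 = 899
  h_77 = 205;  h_78 = 57;  h_79 = 772;  h_80 = 414;  h_81 = 153;  h_82 = 553
  h_83 = 925;  h_84 = 809;  h_85 = 735;  h_86 = 168;  h_87 = 696;  h_88 = 206
  h_89 = 650;  h_90 = 3;  h_91 = 515;  h_92 = 99;  h_93 = 674;  h_94 = 279
  h_95 = 12;  h_96 = 875;  h_97 = 867;  h_98 = 410;  h_99 = 952;  h_100 = 314
  h_101 = 66;  h_102 = 245;  h_103 = 816;  h_104 = 7;  h_105 = 294;  h_106 = 80
  h_107 = 895;  h_108 = 491;  h_109 = 199;  h_110 = 261;  h_111 = 51;  h_112 = 333
  h_113 = 849;  h_114 = 180;  h_115 = 709;  h_116 = 653;  h_117 = 486;  h_118 = 165
  h_119 = 852;  h_120 = 495;  h_121 = 969;  h_122 = 565;  h_123 = 838;  h_124 = 27
  h_125 = 506;  h_126 = 133;  h_127 = 872;  h_128 = 89;  h_129 = 743;  h_130 = 788
  h_131 = 26;  h_132 = 679;  h_133 = 696;  h_134 = 266;  h_135 = 106;  h_136 = 435
  h_137 = 664;  h_138 = 341;  h_139 = 779;  h_140 = 857;  h_141 = 64;  h_142 = 24
  h_143 = 226;  h_144 = 504;  h_145 = 854;  h_146 = 307;  h_147 = 960;  h_148 = 741
  h_149 = 500;  h_150 = 0;  h_151 = 963;  h_152 = 7;  h_153 = 361;  h_154 = 572
  h_155 = 506;  h_156 = 189;  h_157 = 222;  h_158 = 782;  h_159 = 589;  h_160 = 748
  h_161 = 946;  h_162 = 149;  h_163 = 777;  h_164 = 526;  h_165 = 806;  h_166 = 392
  h_167 = 135;  h_168 = 996;  h_169 = 591;  h_170 = 975;  h_171 = 875;  h_172 = 706
  h_173 = 740;  h_174 = 614;  h_175 = 635;  h_176 = 555;  h_177 = 839;  h_178 = 748
  h_179 = 30;  h_180 = 516;  h_181 = 194;  h_182 = 464;  h_183 = 152;  h_184 = 798
  h_185 = 975;  h_186 = 505;  h_187 = 458;  h_188 = 74;  h_189 = 562;  h_190 = 844
  h_191 = 334;  h_192 = 202;  h_193 = 614;  h_194 = 106;  h_195 = 709;  h_196 = 362
  h_197 = 821;  h_198 = 574;  h_199 = 955;  h_200 = 813;  h_201 = 155;  h_202 = 648
  h_203 = 46;  h_204 = 867;  h_205 = 575;  h_206 = 312;  h_207 = 123;  h_208 = 298
  h_209 = 708;  h_210 = 332;  h_211 = 816;  h_212 = 344;  h_213 = 198;  h_214 = 78
  h_215 = 726;  h_216 = 870;  h_217 = 856;  h_218 = 295;  h_219 = 463;  h_220 = 297
  h_221 = 827;  h_222 = 672;  h_223 = 74;  h_224 = 384;  h_225 = 838;  h_226 = 282
  h_227 = 716;  h_228 = 505;  h_229 = 422;  h_230 = 576;  h_231 = 715;  h_232 = 38
  h_233 = 162;  h_234 = 376;  h_235 = 286;  h_236 = 349;  h_237 = 512;  h_238 = 627
  h_239 = 473;  h_240 = 128;  h_241 = 661;  h_242 = 39;  h_243 = 804;  h_244 = 218
  h_245 = 997;  h_246 = 77;  h_247 = 219;  h_248 = 620;  h_249 = 1003;  h_250 = 798
  h_251 = 915;  h_252 = 542;  h_253 = 134;  h_254 = 274;  h_255 = 137;  h_256 = 902
  h_257 = 1004
h_258 = 292·1004 + 278·902 + 378·137 + 200·274 + 471·134 = 261
h_259 = 292·261 + 278·1004 + 378·902 + 200·137 + 471·274 = 129

129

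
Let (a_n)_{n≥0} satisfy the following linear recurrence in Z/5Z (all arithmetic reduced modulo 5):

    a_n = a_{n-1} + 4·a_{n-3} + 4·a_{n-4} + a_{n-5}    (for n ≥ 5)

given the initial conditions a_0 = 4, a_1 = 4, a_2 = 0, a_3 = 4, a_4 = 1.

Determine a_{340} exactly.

a_5 = 1·1 + 0·4 + 4·0 + 4·4 + 1·4 = 1
a_6 = 1·1 + 0·1 + 4·4 + 4·0 + 1·4 = 1
a_7 = 1·1 + 0·1 + 4·1 + 4·4 + 1·0 = 1
a_8 = 1·1 + 0·1 + 4·1 + 4·1 + 1·4 = 3
a_9 = 1·3 + 0·1 + 4·1 + 4·1 + 1·1 = 2
a_10 = 1·2 + 0·3 + 4·1 + 4·1 + 1·1 = 1
Continuing the recurrence:
  a_11 = 3;  a_12 = 4;  a_13 = 4;  a_14 = 2;  a_15 = 1;  a_16 = 1
  a_17 = 4;  a_18 = 0;  a_19 = 0;  a_20 = 1;  a_21 = 3;  a_22 = 2
  a_23 = 1;  a_24 = 2;  a_25 = 3;  a_26 = 3;  a_27 = 2;  a_28 = 3
  a_29 = 4;  a_30 = 2;  a_31 = 0;  a_32 = 0;  a_33 = 2;  a_34 = 4
  a_35 = 1;  a_36 = 4;  a_37 = 3;  a_38 = 0;  a_39 = 4;  a_40 = 3
  a_41 = 4;  a_42 = 3;  a_43 = 1;  a_44 = 3;  a_45 = 4;  a_46 = 4
  a_47 = 3;  a_48 = 2;  a_49 = 2;  a_50 = 4;  a_51 = 3;  a_52 = 2
  a_53 = 3;  a_54 = 3;  a_55 = 2;  a_56 = 0;  a_57 = 1;  a_58 = 4
  a_59 = 0;  a_60 = 1;  a_61 = 1;  a_62 = 3;  a_63 = 1;  a_64 = 4
  a_65 = 1;  a_66 = 3;  a_67 = 1;  a_68 = 2;  a_69 = 2;  a_70 = 4
  a_71 = 4;  a_72 = 1;  a_73 = 2;  a_74 = 1;  a_75 = 0;  a_76 = 1
  a_77 = 4;  a_78 = 0;  a_79 = 0;  a_80 = 0;  a_81 = 2;  a_82 = 1
  a_83 = 1;  a_84 = 4;  a_85 = 1;  a_86 = 1;  a_87 = 2;  a_88 = 3
  a_89 = 0;  a_90 = 3;  a_91 = 4;  a_92 = 3;  a_93 = 3;  a_94 = 1
  a_95 = 2;  a_96 = 0;  a_97 = 4;  a_98 = 4;  a_99 = 3;  a_100 = 1
  a_101 = 3;  a_102 = 0;  a_103 = 0;  a_104 = 4;  a_105 = 2;  a_106 = 0
  a_107 = 1;  a_108 = 0;  a_109 = 2;  a_110 = 3;  a_111 = 2;  a_112 = 1
  a_113 = 1;  a_114 = 3;  a_115 = 3;  a_116 = 3;  a_117 = 0;  a_118 = 0
  a_119 = 2;  a_120 = 2;  a_121 = 0;  a_122 = 3;  a_123 = 4;  a_124 = 4
  a_125 = 3;  a_126 = 1;  a_127 = 1;  a_128 = 3;  a_129 = 3;  a_130 = 4
  a_131 = 1;  a_132 = 1;  a_133 = 2;  a_134 = 0;  a_135 = 2;  a_136 = 0
  a_137 = 4;  a_138 = 4;  a_139 = 2;  a_140 = 0;  a_141 = 2;  a_142 = 0
  a_143 = 2;  a_144 = 2;  a_145 = 0;  a_146 = 0;  a_147 = 1;  a_148 = 1
  a_149 = 3;  a_150 = 2;  a_151 = 0;  a_152 = 2;  a_153 = 3;  a_154 = 4
  a_155 = 4;  a_156 = 4;  a_157 = 4;  a_158 = 4;  a_159 = 0;  a_160 = 1
  a_161 = 2;  a_162 = 2;  a_163 = 0;  a_164 = 2;  a_165 = 4;  a_166 = 4
  a_167 = 4;  a_168 = 3;  a_169 = 2;  a_170 = 3;  a_171 = 0;  a_172 = 4
  a_173 = 2;  a_174 = 1;  a_175 = 0;  a_176 = 4;  a_177 = 0;  a_178 = 1
  a_179 = 3;  a_180 = 4;  a_181 = 2;  a_182 = 3;  a_183 = 2;  a_184 = 4
  a_185 = 3;  a_186 = 0;  a_187 = 2;  a_188 = 2;  a_189 = 3;  a_190 = 4
  a_191 = 0;  a_192 = 2;  a_193 = 2;  a_194 = 1;  a_195 = 3;  a_196 = 4
  a_197 = 3;  a_198 = 1;  a_199 = 0;  a_200 = 1;  a_201 = 1;  a_202 = 3
  a_203 = 3;  a_204 = 1;  a_205 = 3;  a_206 = 3;  a_207 = 2;  a_208 = 1
  a_209 = 1;  a_210 = 4;  a_211 = 4;  a_212 = 4;  a_213 = 0;  a_214 = 3
  a_215 = 4;  a_216 = 4;  a_217 = 0;  a_218 = 3;  a_219 = 3;  a_220 = 3
  a_221 = 4;  a_222 = 3;  a_223 = 0;  a_224 = 1;  a_225 = 2;  a_226 = 3
  a_227 = 0;  a_228 = 2;  a_229 = 3;  a_230 = 2;  a_231 = 3;  a_232 = 3
  a_233 = 0;  a_234 = 3;  a_235 = 4;  a_236 = 4;  a_237 = 4;  a_238 = 2
  a_239 = 2;  a_240 = 3;  a_241 = 1;  a_242 = 1;  a_243 = 3;  a_244 = 1
  a_245 = 2;  a_246 = 4;  a_247 = 1;  a_248 = 1;  a_249 = 1;  a_250 = 3
  a_251 = 0;  a_252 = 4;  a_253 = 1;  a_254 = 4;  a_255 = 3;  a_256 = 3
  a_257 = 2;  a_258 = 1;  a_259 = 4;  a_260 = 2;  a_261 = 2;  a_262 = 4
  a_263 = 4;  a_264 = 4;  a_265 = 0;  a_266 = 4;  a_267 = 0;  a_268 = 0
  a_269 = 0;  a_270 = 1;  a_271 = 0;  a_272 = 0;  a_273 = 4;  a_274 = 3
  a_275 = 4;  a_276 = 0;  a_277 = 3;  a_278 = 0;  a_279 = 4;  a_280 = 0
  a_281 = 2;  a_282 = 1;  a_283 = 2;  a_284 = 4;  a_285 = 1;  a_286 = 0
  a_287 = 0;  a_288 = 2;  a_289 = 0;  a_290 = 1;  a_291 = 4;  a_292 = 2
  a_293 = 3;  a_294 = 3;  a_295 = 3;  a_296 = 2;  a_297 = 3;  a_298 = 0
  a_299 = 3;  a_300 = 1;  a_301 = 0;  a_302 = 0;  a_303 = 1;  a_304 = 3
  a_305 = 4;  a_306 = 3;  a_307 = 4;  a_308 = 3;  a_309 = 4;  a_310 = 1
  a_311 = 2;  a_312 = 4;  a_313 = 2;  a_314 = 3;  a_315 = 3;  a_316 = 4
  a_317 = 3;  a_318 = 4;  a_319 = 0;  a_320 = 1;  a_321 = 3;  a_322 = 2
  a_323 = 0;  a_324 = 1;  a_325 = 2;  a_326 = 3;  a_327 = 4;  a_328 = 1
  a_329 = 2;  a_330 = 2;  a_331 = 0;  a_332 = 1;  a_333 = 3;  a_334 = 3
  a_335 = 4;  a_336 = 0;  a_337 = 0;  a_338 = 1
a_339 = 1·1 + 0·0 + 4·0 + 4·4 + 1·3 = 0
a_340 = 1·0 + 0·1 + 4·0 + 4·0 + 1·4 = 4

4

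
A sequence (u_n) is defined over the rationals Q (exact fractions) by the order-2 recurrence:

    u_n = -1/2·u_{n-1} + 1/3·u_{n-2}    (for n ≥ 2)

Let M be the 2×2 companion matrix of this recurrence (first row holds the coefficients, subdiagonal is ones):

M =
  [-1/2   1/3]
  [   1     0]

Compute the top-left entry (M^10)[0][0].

47959/248832

(M^10)[0][0] is the top entry after applying M 10 times to the unit state (1, 0). Equivalently it is h_{11} for the auxiliary sequence (h_n) obeying the same recurrence with h_1 = 1 and h_i = 0 for 0 ≤ i < 1:
h_2 = -1/2·1 + 1/3·0 = -1/2
h_3 = -1/2·-1/2 + 1/3·1 = 7/12
h_4 = -1/2·7/12 + 1/3·-1/2 = -11/24
h_5 = -1/2·-11/24 + 1/3·7/12 = 61/144
h_6 = -1/2·61/144 + 1/3·-11/24 = -35/96
h_7 = -1/2·-35/96 + 1/3·61/144 = 559/1728
h_8 = -1/2·559/1728 + 1/3·-35/96 = -979/3456
h_9 = -1/2·-979/3456 + 1/3·559/1728 = 5173/20736
h_10 = -1/2·5173/20736 + 1/3·-979/3456 = -9089/41472
h_11 = -1/2·-9089/41472 + 1/3·5173/20736 = 47959/248832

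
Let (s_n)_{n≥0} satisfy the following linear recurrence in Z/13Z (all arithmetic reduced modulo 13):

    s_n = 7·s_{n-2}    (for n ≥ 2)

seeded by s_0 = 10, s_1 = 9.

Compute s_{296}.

12

s_2 = 0·9 + 7·10 = 5
s_3 = 0·5 + 7·9 = 11
s_4 = 0·11 + 7·5 = 9
s_5 = 0·9 + 7·11 = 12
s_6 = 0·12 + 7·9 = 11
s_7 = 0·11 + 7·12 = 6
s_8 = 0·6 + 7·11 = 12
s_9 = 0·12 + 7·6 = 3
s_10 = 0·3 + 7·12 = 6
s_11 = 0·6 + 7·3 = 8
s_12 = 0·8 + 7·6 = 3
s_13 = 0·3 + 7·8 = 4
s_14 = 0·4 + 7·3 = 8
s_15 = 0·8 + 7·4 = 2
s_16 = 0·2 + 7·8 = 4
s_17 = 0·4 + 7·2 = 1
s_18 = 0·1 + 7·4 = 2
s_19 = 0·2 + 7·1 = 7
s_20 = 0·7 + 7·2 = 1
s_21 = 0·1 + 7·7 = 10
s_22 = 0·10 + 7·1 = 7
s_23 = 0·7 + 7·10 = 5
s_24 = 0·5 + 7·7 = 10
s_25 = 0·10 + 7·5 = 9
(s_24, s_25) = (10, 9) = (s_0, s_1), so the sequence has period 24.
296 ≡ 8 (mod 24), hence s_296 = s_8 = 12.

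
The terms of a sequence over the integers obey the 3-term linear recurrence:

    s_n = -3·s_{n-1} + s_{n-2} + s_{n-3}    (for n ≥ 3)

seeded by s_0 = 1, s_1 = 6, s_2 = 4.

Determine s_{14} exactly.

2819820

s_3 = -3·4 + 1·6 + 1·1 = -5
s_4 = -3·-5 + 1·4 + 1·6 = 25
s_5 = -3·25 + 1·-5 + 1·4 = -76
s_6 = -3·-76 + 1·25 + 1·-5 = 248
s_7 = -3·248 + 1·-76 + 1·25 = -795
s_8 = -3·-795 + 1·248 + 1·-76 = 2557
s_9 = -3·2557 + 1·-795 + 1·248 = -8218
s_10 = -3·-8218 + 1·2557 + 1·-795 = 26416
s_11 = -3·26416 + 1·-8218 + 1·2557 = -84909
s_12 = -3·-84909 + 1·26416 + 1·-8218 = 272925
s_13 = -3·272925 + 1·-84909 + 1·26416 = -877268
s_14 = -3·-877268 + 1·272925 + 1·-84909 = 2819820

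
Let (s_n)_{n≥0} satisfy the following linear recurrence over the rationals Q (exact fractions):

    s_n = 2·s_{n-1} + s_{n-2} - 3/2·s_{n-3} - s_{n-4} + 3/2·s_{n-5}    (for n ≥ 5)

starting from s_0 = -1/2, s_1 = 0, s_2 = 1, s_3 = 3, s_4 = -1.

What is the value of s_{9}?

-345/4

s_5 = 2·-1 + 1·3 + -3/2·1 + -1·0 + 3/2·-1/2 = -5/4
s_6 = 2·-5/4 + 1·-1 + -3/2·3 + -1·1 + 3/2·0 = -9
s_7 = 2·-9 + 1·-5/4 + -3/2·-1 + -1·3 + 3/2·1 = -77/4
s_8 = 2·-77/4 + 1·-9 + -3/2·-5/4 + -1·-1 + 3/2·3 = -321/8
s_9 = 2·-321/8 + 1·-77/4 + -3/2·-9 + -1·-5/4 + 3/2·-1 = -345/4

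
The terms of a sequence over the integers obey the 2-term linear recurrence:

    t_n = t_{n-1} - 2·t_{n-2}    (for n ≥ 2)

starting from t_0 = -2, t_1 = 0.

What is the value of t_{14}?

-4

t_2 = 1·0 + -2·-2 = 4
t_3 = 1·4 + -2·0 = 4
t_4 = 1·4 + -2·4 = -4
t_5 = 1·-4 + -2·4 = -12
t_6 = 1·-12 + -2·-4 = -4
t_7 = 1·-4 + -2·-12 = 20
t_8 = 1·20 + -2·-4 = 28
t_9 = 1·28 + -2·20 = -12
t_10 = 1·-12 + -2·28 = -68
t_11 = 1·-68 + -2·-12 = -44
t_12 = 1·-44 + -2·-68 = 92
t_13 = 1·92 + -2·-44 = 180
t_14 = 1·180 + -2·92 = -4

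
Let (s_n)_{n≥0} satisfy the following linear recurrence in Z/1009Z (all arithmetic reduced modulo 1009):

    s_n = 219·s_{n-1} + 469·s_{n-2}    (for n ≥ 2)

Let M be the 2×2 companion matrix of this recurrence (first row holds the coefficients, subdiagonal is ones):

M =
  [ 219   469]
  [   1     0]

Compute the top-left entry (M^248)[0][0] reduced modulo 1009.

(M^248)[0][0] is the top entry after applying M 248 times to the unit state (1, 0). Equivalently it is h_{249} for the auxiliary sequence (h_n) obeying the same recurrence with h_1 = 1 and h_i = 0 for 0 ≤ i < 1:
h_2 = 219·1 + 469·0 = 219
h_3 = 219·219 + 469·1 = 1007
h_4 = 219·1007 + 469·219 = 364
h_5 = 219·364 + 469·1007 = 76
h_6 = 219·76 + 469·364 = 695
h_7 = 219·695 + 469·76 = 175
Continuing the recurrence:
  h_8 = 31;  h_9 = 72;  h_10 = 37;  h_11 = 502;  h_12 = 157;  h_13 = 418
  h_14 = 708;  h_15 = 971;  h_16 = 850;  h_17 = 834;  h_18 = 112;  h_19 = 975
  h_20 = 686;  h_21 = 91;  h_22 = 621;  h_23 = 85;  h_24 = 101;  h_25 = 435
  h_26 = 365;  h_27 = 421;  h_28 = 35;  h_29 = 287;  h_30 = 566;  h_31 = 253
  h_32 = 1008;  h_33 = 385;  h_34 = 99;  h_35 = 446;  h_36 = 827;  h_37 = 813
  h_38 = 870;  h_39 = 733;  h_40 = 490;  h_41 = 64;  h_42 = 657;  h_43 = 351
  h_44 = 573;  h_45 = 523;  h_46 = 863;  h_47 = 414;  h_48 = 1003;  h_49 = 133
  h_50 = 79;  h_51 = 976;  h_52 = 563;  h_53 = 866;  h_54 = 660;  h_55 = 789
  h_56 = 29;  h_57 = 35;  h_58 = 77;  h_59 = 990;  h_60 = 673;  h_61 = 243
  h_62 = 569;  h_63 = 454;  h_64 = 20;  h_65 = 371;  h_66 = 828;  h_67 = 163
  h_68 = 249;  h_69 = 817;  h_70 = 67;  h_71 = 300;  h_72 = 259;  h_73 = 666
  h_74 = 949;  h_75 = 550;  h_76 = 491;  h_77 = 221;  h_78 = 194;  h_79 = 839
  h_80 = 279;  h_81 = 542;  h_82 = 326;  h_83 = 694;  h_84 = 162;  h_85 = 751
  h_86 = 305;  h_87 = 279;  h_88 = 328;  h_89 = 883;  h_90 = 113;  h_91 = 968
  h_92 = 631;  h_93 = 907;  h_94 = 162;  h_95 = 757;  h_96 = 610;  h_97 = 267
  h_98 = 494;  h_99 = 330;  h_100 = 247;  h_101 = 0;  h_102 = 817;  h_103 = 330
  h_104 = 384;  h_105 = 742;  h_106 = 543;  h_107 = 757;  h_108 = 706;  h_109 = 102
  h_110 = 302;  h_111 = 968;  h_112 = 480;  h_113 = 126;  h_114 = 464;  h_115 = 279
  h_116 = 233;  h_117 = 258;  h_118 = 303;  h_119 = 694;  h_120 = 474;  h_121 = 467
  h_122 = 690;  h_123 = 839;  h_124 = 833;  h_125 = 788;  h_126 = 227;  h_127 = 550
  h_128 = 897;  h_129 = 343;  h_130 = 391;  h_131 = 300;  h_132 = 865;  h_133 = 192
  h_134 = 746;  h_135 = 163;  h_136 = 133;  h_137 = 638;  h_138 = 299;  h_139 = 454
  h_140 = 524;  h_141 = 766;  h_142 = 829;  h_143 = 990;  h_144 = 211;  h_145 = 974
  h_146 = 484;  h_147 = 789;  h_148 = 223;  h_149 = 143;  h_150 = 698;  h_151 = 976
  h_152 = 282;  h_153 = 876;  h_154 = 213;  h_155 = 414;  h_156 = 871;  h_157 = 486
  h_158 = 343;  h_159 = 351;  h_160 = 621;  h_161 = 945;  h_162 = 767;  h_163 = 733
  h_164 = 615;  h_165 = 196;  h_166 = 407;  h_167 = 446;  h_168 = 992;  h_169 = 624
  h_170 = 540;  h_171 = 253;  h_172 = 922;  h_173 = 722;  h_174 = 271;  h_175 = 421
  h_176 = 345;  h_177 = 574;  h_178 = 955;  h_179 = 85;  h_180 = 352;  h_181 = 918
  h_182 = 872;  h_183 = 975;  h_184 = 949;  h_185 = 175;  h_186 = 95;  h_187 = 971
  h_188 = 918;  h_189 = 591;  h_190 = 985;  h_191 = 502;  h_192 = 809;  h_193 = 937
  h_194 = 413;  h_195 = 175;  h_196 = 961;  h_197 = 933;  h_198 = 195;  h_199 = 1007
  h_200 = 207;  h_201 = 1008;  h_202 = 0;  h_203 = 540;  h_204 = 207;  h_205 = 938
  h_206 = 814;  h_207 = 680;  h_208 = 961;  h_209 = 663;  h_210 = 596;  h_211 = 538
  h_212 = 809;  h_213 = 668;  h_214 = 24;  h_215 = 713;  h_216 = 918;  h_217 = 669
  h_218 = 914;  h_219 = 346;  h_220 = 949;  h_221 = 811;  h_222 = 137;  h_223 = 708
  h_224 = 352;  h_225 = 495;  h_226 = 54;  h_227 = 812;  h_228 = 345;  h_229 = 315
  h_230 = 738;  h_231 = 603;  h_232 = 922;  h_233 = 405;  h_234 = 469;  h_235 = 46
  h_236 = 992;  h_237 = 698;  h_238 = 602;  h_239 = 105;  h_240 = 615;  h_241 = 292
  h_242 = 242;  h_243 = 254;  h_244 = 621;  h_245 = 857;  h_246 = 666;  h_247 = 909
h_248 = 219·909 + 469·666 = 871
h_249 = 219·871 + 469·909 = 571

571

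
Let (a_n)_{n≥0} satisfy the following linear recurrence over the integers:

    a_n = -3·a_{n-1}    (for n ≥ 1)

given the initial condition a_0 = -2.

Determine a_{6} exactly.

-1458

a_1 = -3·-2 = 6
a_2 = -3·6 = -18
a_3 = -3·-18 = 54
a_4 = -3·54 = -162
a_5 = -3·-162 = 486
a_6 = -3·486 = -1458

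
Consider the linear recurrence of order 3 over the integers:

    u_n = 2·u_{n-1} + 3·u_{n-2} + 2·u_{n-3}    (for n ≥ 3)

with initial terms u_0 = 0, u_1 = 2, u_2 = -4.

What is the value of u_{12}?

-115020

u_3 = 2·-4 + 3·2 + 2·0 = -2
u_4 = 2·-2 + 3·-4 + 2·2 = -12
u_5 = 2·-12 + 3·-2 + 2·-4 = -38
u_6 = 2·-38 + 3·-12 + 2·-2 = -116
u_7 = 2·-116 + 3·-38 + 2·-12 = -370
u_8 = 2·-370 + 3·-116 + 2·-38 = -1164
u_9 = 2·-1164 + 3·-370 + 2·-116 = -3670
u_10 = 2·-3670 + 3·-1164 + 2·-370 = -11572
u_11 = 2·-11572 + 3·-3670 + 2·-1164 = -36482
u_12 = 2·-36482 + 3·-11572 + 2·-3670 = -115020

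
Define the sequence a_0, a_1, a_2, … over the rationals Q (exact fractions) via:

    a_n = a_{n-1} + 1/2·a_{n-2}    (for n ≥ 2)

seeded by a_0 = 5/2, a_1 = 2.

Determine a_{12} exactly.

a_2 = 1·2 + 1/2·5/2 = 13/4
a_3 = 1·13/4 + 1/2·2 = 17/4
a_4 = 1·17/4 + 1/2·13/4 = 47/8
a_5 = 1·47/8 + 1/2·17/4 = 8
a_6 = 1·8 + 1/2·47/8 = 175/16
a_7 = 1·175/16 + 1/2·8 = 239/16
a_8 = 1·239/16 + 1/2·175/16 = 653/32
a_9 = 1·653/32 + 1/2·239/16 = 223/8
a_10 = 1·223/8 + 1/2·653/32 = 2437/64
a_11 = 1·2437/64 + 1/2·223/8 = 3329/64
a_12 = 1·3329/64 + 1/2·2437/64 = 9095/128

9095/128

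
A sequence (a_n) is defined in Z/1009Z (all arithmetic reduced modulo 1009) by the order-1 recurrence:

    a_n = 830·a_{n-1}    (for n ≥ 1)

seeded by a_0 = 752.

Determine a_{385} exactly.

598

a_1 = 830·752 = 598
a_2 = 830·598 = 921
a_3 = 830·921 = 617
a_4 = 830·617 = 547
a_5 = 830·547 = 969
a_6 = 830·969 = 97
a_7 = 830·97 = 799
a_8 = 830·799 = 257
a_9 = 830·257 = 411
a_10 = 830·411 = 88
a_11 = 830·88 = 392
a_12 = 830·392 = 462
a_13 = 830·462 = 40
a_14 = 830·40 = 912
a_15 = 830·912 = 210
a_16 = 830·210 = 752
(a_16) = (752) = (a_0), so the sequence has period 16.
385 ≡ 1 (mod 16), hence a_385 = a_1 = 598.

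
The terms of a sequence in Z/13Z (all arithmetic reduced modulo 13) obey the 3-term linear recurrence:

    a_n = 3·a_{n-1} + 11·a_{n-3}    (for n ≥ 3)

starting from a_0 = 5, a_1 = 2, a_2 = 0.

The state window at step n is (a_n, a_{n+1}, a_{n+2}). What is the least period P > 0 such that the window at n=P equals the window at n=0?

n=0: window = (5, 2, 0)
n=1: window = (2, 0, 3)
n=2: window = (0, 3, 5)
n=3: window = (3, 5, 2)
n=4: window = (5, 2, 0)
window at n=4 equals window at n=0 → period = 4

4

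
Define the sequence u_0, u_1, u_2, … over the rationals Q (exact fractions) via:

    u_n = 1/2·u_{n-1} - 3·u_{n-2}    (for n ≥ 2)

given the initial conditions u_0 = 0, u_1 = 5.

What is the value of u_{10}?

360245/512

u_2 = 1/2·5 + -3·0 = 5/2
u_3 = 1/2·5/2 + -3·5 = -55/4
u_4 = 1/2·-55/4 + -3·5/2 = -115/8
u_5 = 1/2·-115/8 + -3·-55/4 = 545/16
u_6 = 1/2·545/16 + -3·-115/8 = 1925/32
u_7 = 1/2·1925/32 + -3·545/16 = -4615/64
u_8 = 1/2·-4615/64 + -3·1925/32 = -27715/128
u_9 = 1/2·-27715/128 + -3·-4615/64 = 27665/256
u_10 = 1/2·27665/256 + -3·-27715/128 = 360245/512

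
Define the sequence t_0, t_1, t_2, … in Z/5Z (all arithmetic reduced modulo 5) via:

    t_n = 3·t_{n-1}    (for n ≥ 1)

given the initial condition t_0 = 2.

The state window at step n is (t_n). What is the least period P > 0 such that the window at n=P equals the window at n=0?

4

n=0: window = (2)
n=1: window = (1)
n=2: window = (3)
n=3: window = (4)
n=4: window = (2)
window at n=4 equals window at n=0 → period = 4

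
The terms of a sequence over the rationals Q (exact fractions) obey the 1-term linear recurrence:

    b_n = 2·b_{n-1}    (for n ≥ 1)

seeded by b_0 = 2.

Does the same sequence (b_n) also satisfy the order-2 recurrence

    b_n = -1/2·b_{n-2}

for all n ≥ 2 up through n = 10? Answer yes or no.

no

Terms b_0..b_10: 2, 4, 8, 16, 32, 64, 128, 256, 512, 1024, 2048
n=2: candidate gives -1, actual b_2 = 8 ✗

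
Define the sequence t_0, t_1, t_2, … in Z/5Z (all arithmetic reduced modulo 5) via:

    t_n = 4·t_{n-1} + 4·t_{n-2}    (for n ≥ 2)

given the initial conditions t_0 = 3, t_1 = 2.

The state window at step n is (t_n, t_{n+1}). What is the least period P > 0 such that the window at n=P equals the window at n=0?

n=0: window = (3, 2)
n=1: window = (2, 0)
n=2: window = (0, 3)
n=3: window = (3, 2)
window at n=3 equals window at n=0 → period = 3

3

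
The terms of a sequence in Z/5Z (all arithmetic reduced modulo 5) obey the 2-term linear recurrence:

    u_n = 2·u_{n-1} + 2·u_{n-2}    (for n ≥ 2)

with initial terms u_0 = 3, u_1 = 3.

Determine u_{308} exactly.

4

u_2 = 2·3 + 2·3 = 2
u_3 = 2·2 + 2·3 = 0
u_4 = 2·0 + 2·2 = 4
u_5 = 2·4 + 2·0 = 3
u_6 = 2·3 + 2·4 = 4
u_7 = 2·4 + 2·3 = 4
u_8 = 2·4 + 2·4 = 1
u_9 = 2·1 + 2·4 = 0
u_10 = 2·0 + 2·1 = 2
u_11 = 2·2 + 2·0 = 4
u_12 = 2·4 + 2·2 = 2
u_13 = 2·2 + 2·4 = 2
u_14 = 2·2 + 2·2 = 3
u_15 = 2·3 + 2·2 = 0
u_16 = 2·0 + 2·3 = 1
u_17 = 2·1 + 2·0 = 2
u_18 = 2·2 + 2·1 = 1
u_19 = 2·1 + 2·2 = 1
u_20 = 2·1 + 2·1 = 4
u_21 = 2·4 + 2·1 = 0
u_22 = 2·0 + 2·4 = 3
u_23 = 2·3 + 2·0 = 1
u_24 = 2·1 + 2·3 = 3
u_25 = 2·3 + 2·1 = 3
(u_24, u_25) = (3, 3) = (u_0, u_1), so the sequence has period 24.
308 ≡ 20 (mod 24), hence u_308 = u_20 = 4.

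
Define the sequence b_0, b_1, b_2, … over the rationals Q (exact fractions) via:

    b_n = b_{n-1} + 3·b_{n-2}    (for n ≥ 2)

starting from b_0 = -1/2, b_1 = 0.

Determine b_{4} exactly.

b_2 = 1·0 + 3·-1/2 = -3/2
b_3 = 1·-3/2 + 3·0 = -3/2
b_4 = 1·-3/2 + 3·-3/2 = -6

-6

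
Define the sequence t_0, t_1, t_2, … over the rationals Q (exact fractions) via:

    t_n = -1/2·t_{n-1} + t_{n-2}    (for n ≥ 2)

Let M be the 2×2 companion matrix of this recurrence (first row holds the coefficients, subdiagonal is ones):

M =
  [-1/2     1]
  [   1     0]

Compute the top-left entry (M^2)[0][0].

5/4

(M^2)[0][0] is the top entry after applying M 2 times to the unit state (1, 0). Equivalently it is h_{3} for the auxiliary sequence (h_n) obeying the same recurrence with h_1 = 1 and h_i = 0 for 0 ≤ i < 1:
h_2 = -1/2·1 + 1·0 = -1/2
h_3 = -1/2·-1/2 + 1·1 = 5/4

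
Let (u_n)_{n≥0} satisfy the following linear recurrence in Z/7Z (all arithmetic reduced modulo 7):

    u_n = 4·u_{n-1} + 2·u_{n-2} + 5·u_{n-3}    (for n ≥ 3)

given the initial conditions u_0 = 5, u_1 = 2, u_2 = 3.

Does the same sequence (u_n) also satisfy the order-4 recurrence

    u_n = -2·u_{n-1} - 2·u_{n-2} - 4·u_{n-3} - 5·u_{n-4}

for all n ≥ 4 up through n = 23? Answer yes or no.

yes

Terms u_0..u_23: 5, 2, 3, 6, 5, 5, 4, 2, 6, 6, 4, 2, 4, 5, 3, 0, 3, 6, 2, 0, 6, 6, 1, 4
n=4: candidate gives 5, actual u_4 = 5 ✓
n=5: candidate gives 5, actual u_5 = 5 ✓
n=6: candidate gives 4, actual u_6 = 4 ✓
n=7: candidate gives 2, actual u_7 = 2 ✓
n=8: candidate gives 6, actual u_8 = 6 ✓
n=9: candidate gives 6, actual u_9 = 6 ✓
n=10: candidate gives 4, actual u_10 = 4 ✓
n=11: candidate gives 2, actual u_11 = 2 ✓
n=12: candidate gives 4, actual u_12 = 4 ✓
n=13: candidate gives 5, actual u_13 = 5 ✓
n=14: candidate gives 3, actual u_14 = 3 ✓
n=15: candidate gives 0, actual u_15 = 0 ✓
n=16: candidate gives 3, actual u_16 = 3 ✓
n=17: candidate gives 6, actual u_17 = 6 ✓
n=18: candidate gives 2, actual u_18 = 2 ✓
n=19: candidate gives 0, actual u_19 = 0 ✓
n=20: candidate gives 6, actual u_20 = 6 ✓
n=21: candidate gives 6, actual u_21 = 6 ✓
n=22: candidate gives 1, actual u_22 = 1 ✓
n=23: candidate gives 4, actual u_23 = 4 ✓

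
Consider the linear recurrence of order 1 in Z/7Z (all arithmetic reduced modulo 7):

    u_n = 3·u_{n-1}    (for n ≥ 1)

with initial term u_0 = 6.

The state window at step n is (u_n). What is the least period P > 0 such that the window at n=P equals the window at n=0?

6

n=0: window = (6)
n=1: window = (4)
n=2: window = (5)
n=3: window = (1)
n=4: window = (3)
n=5: window = (2)
n=6: window = (6)
window at n=6 equals window at n=0 → period = 6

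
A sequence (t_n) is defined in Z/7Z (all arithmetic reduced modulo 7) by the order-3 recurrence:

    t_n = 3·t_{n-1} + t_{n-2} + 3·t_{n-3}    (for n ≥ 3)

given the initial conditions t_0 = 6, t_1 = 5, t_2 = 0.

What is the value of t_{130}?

4

t_3 = 3·0 + 1·5 + 3·6 = 2
t_4 = 3·2 + 1·0 + 3·5 = 0
t_5 = 3·0 + 1·2 + 3·0 = 2
t_6 = 3·2 + 1·0 + 3·2 = 5
t_7 = 3·5 + 1·2 + 3·0 = 3
t_8 = 3·3 + 1·5 + 3·2 = 6
t_9 = 3·6 + 1·3 + 3·5 = 1
t_10 = 3·1 + 1·6 + 3·3 = 4
t_11 = 3·4 + 1·1 + 3·6 = 3
t_12 = 3·3 + 1·4 + 3·1 = 2
t_13 = 3·2 + 1·3 + 3·4 = 0
t_14 = 3·0 + 1·2 + 3·3 = 4
t_15 = 3·4 + 1·0 + 3·2 = 4
t_16 = 3·4 + 1·4 + 3·0 = 2
t_17 = 3·2 + 1·4 + 3·4 = 1
t_18 = 3·1 + 1·2 + 3·4 = 3
t_19 = 3·3 + 1·1 + 3·2 = 2
t_20 = 3·2 + 1·3 + 3·1 = 5
t_21 = 3·5 + 1·2 + 3·3 = 5
t_22 = 3·5 + 1·5 + 3·2 = 5
t_23 = 3·5 + 1·5 + 3·5 = 0
t_24 = 3·0 + 1·5 + 3·5 = 6
t_25 = 3·6 + 1·0 + 3·5 = 5
t_26 = 3·5 + 1·6 + 3·0 = 0
(t_24, t_25, t_26) = (6, 5, 0) = (t_0, t_1, t_2), so the sequence has period 24.
130 ≡ 10 (mod 24), hence t_130 = t_10 = 4.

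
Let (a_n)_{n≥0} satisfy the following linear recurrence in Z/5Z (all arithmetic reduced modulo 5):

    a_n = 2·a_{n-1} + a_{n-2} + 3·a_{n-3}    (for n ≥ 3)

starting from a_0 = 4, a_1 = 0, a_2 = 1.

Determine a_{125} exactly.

0

a_3 = 2·1 + 1·0 + 3·4 = 4
a_4 = 2·4 + 1·1 + 3·0 = 4
a_5 = 2·4 + 1·4 + 3·1 = 0
a_6 = 2·0 + 1·4 + 3·4 = 1
(a_4, a_5, a_6) = (4, 0, 1) = (a_0, a_1, a_2), so the sequence has period 4.
125 ≡ 1 (mod 4), hence a_125 = a_1 = 0.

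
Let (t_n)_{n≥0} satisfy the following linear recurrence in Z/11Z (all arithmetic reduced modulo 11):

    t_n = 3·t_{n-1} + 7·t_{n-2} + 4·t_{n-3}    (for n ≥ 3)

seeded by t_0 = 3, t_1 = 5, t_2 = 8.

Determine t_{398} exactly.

3

t_3 = 3·8 + 7·5 + 4·3 = 5
t_4 = 3·5 + 7·8 + 4·5 = 3
t_5 = 3·3 + 7·5 + 4·8 = 10
t_6 = 3·10 + 7·3 + 4·5 = 5
t_7 = 3·5 + 7·10 + 4·3 = 9
t_8 = 3·9 + 7·5 + 4·10 = 3
t_9 = 3·3 + 7·9 + 4·5 = 4
t_10 = 3·4 + 7·3 + 4·9 = 3
t_11 = 3·3 + 7·4 + 4·3 = 5
t_12 = 3·5 + 7·3 + 4·4 = 8
(t_10, t_11, t_12) = (3, 5, 8) = (t_0, t_1, t_2), so the sequence has period 10.
398 ≡ 8 (mod 10), hence t_398 = t_8 = 3.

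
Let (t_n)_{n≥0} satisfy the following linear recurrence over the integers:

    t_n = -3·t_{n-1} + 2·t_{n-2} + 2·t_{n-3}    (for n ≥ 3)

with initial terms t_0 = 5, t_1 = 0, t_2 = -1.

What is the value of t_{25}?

t_3 = -3·-1 + 2·0 + 2·5 = 13
t_4 = -3·13 + 2·-1 + 2·0 = -41
t_5 = -3·-41 + 2·13 + 2·-1 = 147
t_6 = -3·147 + 2·-41 + 2·13 = -497
t_7 = -3·-497 + 2·147 + 2·-41 = 1703
t_8 = -3·1703 + 2·-497 + 2·147 = -5809
t_9 = -3·-5809 + 2·1703 + 2·-497 = 19839
t_10 = -3·19839 + 2·-5809 + 2·1703 = -67729
t_11 = -3·-67729 + 2·19839 + 2·-5809 = 231247
t_12 = -3·231247 + 2·-67729 + 2·19839 = -789521
t_13 = -3·-789521 + 2·231247 + 2·-67729 = 2695599
t_14 = -3·2695599 + 2·-789521 + 2·231247 = -9203345
t_15 = -3·-9203345 + 2·2695599 + 2·-789521 = 31422191
t_16 = -3·31422191 + 2·-9203345 + 2·2695599 = -107282065
t_17 = -3·-107282065 + 2·31422191 + 2·-9203345 = 366283887
t_18 = -3·366283887 + 2·-107282065 + 2·31422191 = -1250571409
t_19 = -3·-1250571409 + 2·366283887 + 2·-107282065 = 4269717871
t_20 = -3·4269717871 + 2·-1250571409 + 2·366283887 = -14577728657
t_21 = -3·-14577728657 + 2·4269717871 + 2·-1250571409 = 49771478895
t_22 = -3·49771478895 + 2·-14577728657 + 2·4269717871 = -169930458257
t_23 = -3·-169930458257 + 2·49771478895 + 2·-14577728657 = 580178875247
t_24 = -3·580178875247 + 2·-169930458257 + 2·49771478895 = -1980854584465
t_25 = -3·-1980854584465 + 2·580178875247 + 2·-169930458257 = 6763060587375

6763060587375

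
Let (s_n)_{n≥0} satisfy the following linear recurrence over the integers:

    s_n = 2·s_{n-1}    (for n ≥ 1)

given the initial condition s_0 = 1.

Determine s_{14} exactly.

s_1 = 2·1 = 2
s_2 = 2·2 = 4
s_3 = 2·4 = 8
s_4 = 2·8 = 16
s_5 = 2·16 = 32
s_6 = 2·32 = 64
s_7 = 2·64 = 128
s_8 = 2·128 = 256
s_9 = 2·256 = 512
s_10 = 2·512 = 1024
s_11 = 2·1024 = 2048
s_12 = 2·2048 = 4096
s_13 = 2·4096 = 8192
s_14 = 2·8192 = 16384

16384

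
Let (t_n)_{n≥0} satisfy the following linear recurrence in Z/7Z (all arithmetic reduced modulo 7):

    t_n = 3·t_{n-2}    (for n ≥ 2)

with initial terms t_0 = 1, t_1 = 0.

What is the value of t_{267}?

t_2 = 0·0 + 3·1 = 3
t_3 = 0·3 + 3·0 = 0
t_4 = 0·0 + 3·3 = 2
t_5 = 0·2 + 3·0 = 0
t_6 = 0·0 + 3·2 = 6
t_7 = 0·6 + 3·0 = 0
t_8 = 0·0 + 3·6 = 4
t_9 = 0·4 + 3·0 = 0
t_10 = 0·0 + 3·4 = 5
t_11 = 0·5 + 3·0 = 0
t_12 = 0·0 + 3·5 = 1
t_13 = 0·1 + 3·0 = 0
(t_12, t_13) = (1, 0) = (t_0, t_1), so the sequence has period 12.
267 ≡ 3 (mod 12), hence t_267 = t_3 = 0.

0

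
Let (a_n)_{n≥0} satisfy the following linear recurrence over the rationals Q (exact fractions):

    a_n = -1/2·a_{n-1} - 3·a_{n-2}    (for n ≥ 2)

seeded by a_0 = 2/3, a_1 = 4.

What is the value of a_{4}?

a_2 = -1/2·4 + -3·2/3 = -4
a_3 = -1/2·-4 + -3·4 = -10
a_4 = -1/2·-10 + -3·-4 = 17

17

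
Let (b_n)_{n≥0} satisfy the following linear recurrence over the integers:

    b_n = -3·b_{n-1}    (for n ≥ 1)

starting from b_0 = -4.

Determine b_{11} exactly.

b_1 = -3·-4 = 12
b_2 = -3·12 = -36
b_3 = -3·-36 = 108
b_4 = -3·108 = -324
b_5 = -3·-324 = 972
b_6 = -3·972 = -2916
b_7 = -3·-2916 = 8748
b_8 = -3·8748 = -26244
b_9 = -3·-26244 = 78732
b_10 = -3·78732 = -236196
b_11 = -3·-236196 = 708588

708588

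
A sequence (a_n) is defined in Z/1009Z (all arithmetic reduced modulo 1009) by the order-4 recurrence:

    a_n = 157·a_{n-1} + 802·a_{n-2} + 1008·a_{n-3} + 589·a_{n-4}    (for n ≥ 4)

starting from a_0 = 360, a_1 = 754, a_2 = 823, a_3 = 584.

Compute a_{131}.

440

a_4 = 157·584 + 802·823 + 1008·754 + 589·360 = 434
a_5 = 157·434 + 802·584 + 1008·823 + 589·754 = 50
a_6 = 157·50 + 802·434 + 1008·584 + 589·823 = 593
a_7 = 157·593 + 802·50 + 1008·434 + 589·584 = 495
a_8 = 157·495 + 802·593 + 1008·50 + 589·434 = 668
a_9 = 157·668 + 802·495 + 1008·593 + 589·50 = 998
Continuing the recurrence:
  a_10 = 925;  a_11 = 483;  a_12 = 344;  a_13 = 100;  a_14 = 478;  a_15 = 474
  a_16 = 404;  a_17 = 525;  a_18 = 372;  a_19 = 477;  a_20 = 219;  a_21 = 319
  a_22 = 392;  a_23 = 788;  a_24 = 723;  a_25 = 670;  a_26 = 982;  a_27 = 627
  a_28 = 489;  a_29 = 599;  a_30 = 506;  a_31 = 374;  a_32 = 247;  a_33 = 876
  a_34 = 643;  a_35 = 416;  a_36 = 134;  a_37 = 233;  a_38 = 707;  a_39 = 922
  a_40 = 414;  a_41 = 584;  a_42 = 738;  a_43 = 834;  a_44 = 463;  a_45 = 122
  a_46 = 984;  a_47 = 471;  a_48 = 575;  a_49 = 85;  a_50 = 204;  a_51 = 685
  a_52 = 307;  a_53 = 661;  a_54 = 277;  a_55 = 57;  a_56 = 602;  a_57 = 564
  a_58 = 905;  a_59 = 795;  a_60 = 902;  a_61 = 595;  a_62 = 36;  a_63 = 726
  a_64 = 534;  a_65 = 446;  a_66 = 142;  a_67 = 875;  a_68 = 299;  a_69 = 227
  a_70 = 5;  a_71 = 696;  a_72 = 592;  a_73 = 841;  a_74 = 643;  a_75 = 219
  a_76 = 915;  a_77 = 745;  a_78 = 341;  a_79 = 155;  a_80 = 555;  a_81 = 113
  a_82 = 632;  a_83 = 88;  a_84 = 911;  a_85 = 35;  a_86 = 395;  a_87 = 755
  a_88 = 202;  a_89 = 585;  a_90 = 420;  a_91 = 873;  a_92 = 11;  a_93 = 694
  a_94 = 38;  a_95 = 137;  a_96 = 257;  a_97 = 974;  a_98 = 884;  a_99 = 453
  a_100 = 190;  a_101 = 325;  a_102 = 175;  a_103 = 811;  a_104 = 887;  a_105 = 183
  a_106 = 863;  a_107 = 281;  a_108 = 280;  a_109 = 898;  a_110 = 787;  a_111 = 993
  a_112 = 619;  a_113 = 23;  a_114 = 13;  a_115 = 354;  a_116 = 738;  a_117 = 627
  a_118 = 399;  a_119 = 371;  a_120 = 55;  a_121 = 60;  a_122 = 605;  a_123 = 347
  a_124 = 930;  a_125 = 953;  a_126 = 319;  a_127 = 770;  a_128 = 310;  a_129 = 264
a_130 = 157·264 + 802·310 + 1008·770 + 589·319 = 941
a_131 = 157·941 + 802·264 + 1008·310 + 589·770 = 440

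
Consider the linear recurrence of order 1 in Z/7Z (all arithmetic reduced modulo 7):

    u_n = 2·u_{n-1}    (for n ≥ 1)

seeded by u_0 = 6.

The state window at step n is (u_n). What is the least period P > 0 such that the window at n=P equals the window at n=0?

3

n=0: window = (6)
n=1: window = (5)
n=2: window = (3)
n=3: window = (6)
window at n=3 equals window at n=0 → period = 3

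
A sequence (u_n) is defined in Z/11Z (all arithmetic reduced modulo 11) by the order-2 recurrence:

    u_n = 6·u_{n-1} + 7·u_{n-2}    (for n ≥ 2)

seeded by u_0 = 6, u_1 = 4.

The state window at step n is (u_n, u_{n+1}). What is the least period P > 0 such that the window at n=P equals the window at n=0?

10

n=0: window = (6, 4)
n=1: window = (4, 0)
n=2: window = (0, 6)
n=3: window = (6, 3)
n=4: window = (3, 5)
n=5: window = (5, 7)
n=6: window = (7, 0)
n=7: window = (0, 5)
n=8: window = (5, 8)
n=9: window = (8, 6)
n=10: window = (6, 4)
window at n=10 equals window at n=0 → period = 10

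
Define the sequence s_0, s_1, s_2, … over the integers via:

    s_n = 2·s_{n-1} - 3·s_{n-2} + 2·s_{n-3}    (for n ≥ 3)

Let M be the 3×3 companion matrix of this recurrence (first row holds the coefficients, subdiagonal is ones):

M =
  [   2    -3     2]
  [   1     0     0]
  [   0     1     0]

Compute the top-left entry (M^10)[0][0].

(M^10)[0][0] is the top entry after applying M 10 times to the unit state (1, 0, 0). Equivalently it is h_{12} for the auxiliary sequence (h_n) obeying the same recurrence with h_2 = 1 and h_i = 0 for 0 ≤ i < 2:
h_3 = 2·1 + -3·0 + 2·0 = 2
h_4 = 2·2 + -3·1 + 2·0 = 1
h_5 = 2·1 + -3·2 + 2·1 = -2
h_6 = 2·-2 + -3·1 + 2·2 = -3
h_7 = 2·-3 + -3·-2 + 2·1 = 2
h_8 = 2·2 + -3·-3 + 2·-2 = 9
h_9 = 2·9 + -3·2 + 2·-3 = 6
h_10 = 2·6 + -3·9 + 2·2 = -11
h_11 = 2·-11 + -3·6 + 2·9 = -22
h_12 = 2·-22 + -3·-11 + 2·6 = 1

1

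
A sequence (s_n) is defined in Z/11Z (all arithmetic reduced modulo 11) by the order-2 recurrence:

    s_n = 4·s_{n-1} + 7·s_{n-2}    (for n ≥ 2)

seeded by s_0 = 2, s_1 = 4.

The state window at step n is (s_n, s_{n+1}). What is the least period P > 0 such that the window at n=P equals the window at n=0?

n=0: window = (2, 4)
n=1: window = (4, 8)
n=2: window = (8, 5)
n=3: window = (5, 10)
n=4: window = (10, 9)
n=5: window = (9, 7)
n=6: window = (7, 3)
n=7: window = (3, 6)
n=8: window = (6, 1)
n=9: window = (1, 2)
n=10: window = (2, 4)
window at n=10 equals window at n=0 → period = 10

10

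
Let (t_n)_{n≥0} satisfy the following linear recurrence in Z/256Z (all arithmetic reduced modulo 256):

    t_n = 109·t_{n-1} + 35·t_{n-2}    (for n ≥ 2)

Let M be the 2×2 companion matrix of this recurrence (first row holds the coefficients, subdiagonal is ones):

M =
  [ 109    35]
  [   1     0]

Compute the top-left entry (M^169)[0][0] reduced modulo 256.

237

(M^169)[0][0] is the top entry after applying M 169 times to the unit state (1, 0). Equivalently it is h_{170} for the auxiliary sequence (h_n) obeying the same recurrence with h_1 = 1 and h_i = 0 for 0 ≤ i < 1:
h_2 = 109·1 + 35·0 = 109
h_3 = 109·109 + 35·1 = 140
h_4 = 109·140 + 35·109 = 131
h_5 = 109·131 + 35·140 = 235
h_6 = 109·235 + 35·131 = 248
h_7 = 109·248 + 35·235 = 185
Continuing the recurrence:
  h_8 = 173;  h_9 = 244;  h_10 = 139;  h_11 = 139;  h_12 = 48;  h_13 = 113
  h_14 = 173;  h_15 = 28;  h_16 = 147;  h_17 = 107;  h_18 = 168;  h_19 = 41
  h_20 = 109;  h_21 = 4;  h_22 = 155;  h_23 = 139;  h_24 = 96;  h_25 = 225
  h_26 = 237;  h_27 = 172;  h_28 = 163;  h_29 = 235;  h_30 = 88;  h_31 = 153
  h_32 = 45;  h_33 = 20;  h_34 = 171;  h_35 = 139;  h_36 = 144;  h_37 = 81
  h_38 = 45;  h_39 = 60;  h_40 = 179;  h_41 = 107;  h_42 = 8;  h_43 = 9
  h_44 = 237;  h_45 = 36;  h_46 = 187;  h_47 = 139;  h_48 = 192;  h_49 = 193
  h_50 = 109;  h_51 = 204;  h_52 = 195;  h_53 = 235;  h_54 = 184;  h_55 = 121
  h_56 = 173;  h_57 = 52;  h_58 = 203;  h_59 = 139;  h_60 = 240;  h_61 = 49
  h_62 = 173;  h_63 = 92;  h_64 = 211;  h_65 = 107;  h_66 = 104;  h_67 = 233
  h_68 = 109;  h_69 = 68;  h_70 = 219;  h_71 = 139;  h_72 = 32;  h_73 = 161
  h_74 = 237;  h_75 = 236;  h_76 = 227;  h_77 = 235;  h_78 = 24;  h_79 = 89
  h_80 = 45;  h_81 = 84;  h_82 = 235;  h_83 = 139;  h_84 = 80;  h_85 = 17
  h_86 = 45;  h_87 = 124;  h_88 = 243;  h_89 = 107;  h_90 = 200;  h_91 = 201
  h_92 = 237;  h_93 = 100;  h_94 = 251;  h_95 = 139;  h_96 = 128;  h_97 = 129
  h_98 = 109;  h_99 = 12;  h_100 = 3;  h_101 = 235;  h_102 = 120;  h_103 = 57
  h_104 = 173;  h_105 = 116;  h_106 = 11;  h_107 = 139;  h_108 = 176;  h_109 = 241
  h_110 = 173;  h_111 = 156;  h_112 = 19;  h_113 = 107;  h_114 = 40;  h_115 = 169
  h_116 = 109;  h_117 = 132;  h_118 = 27;  h_119 = 139;  h_120 = 224;  h_121 = 97
  h_122 = 237;  h_123 = 44;  h_124 = 35;  h_125 = 235;  h_126 = 216;  h_127 = 25
  h_128 = 45;  h_129 = 148;  h_130 = 43;  h_131 = 139;  h_132 = 16;  h_133 = 209
  h_134 = 45;  h_135 = 188;  h_136 = 51;  h_137 = 107;  h_138 = 136;  h_139 = 137
  h_140 = 237;  h_141 = 164;  h_142 = 59;  h_143 = 139;  h_144 = 64;  h_145 = 65
  h_146 = 109;  h_147 = 76;  h_148 = 67;  h_149 = 235;  h_150 = 56;  h_151 = 249
  h_152 = 173;  h_153 = 180;  h_154 = 75;  h_155 = 139;  h_156 = 112;  h_157 = 177
  h_158 = 173;  h_159 = 220;  h_160 = 83;  h_161 = 107;  h_162 = 232;  h_163 = 105
  h_164 = 109;  h_165 = 196;  h_166 = 91;  h_167 = 139;  h_168 = 160
h_169 = 109·160 + 35·139 = 33
h_170 = 109·33 + 35·160 = 237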